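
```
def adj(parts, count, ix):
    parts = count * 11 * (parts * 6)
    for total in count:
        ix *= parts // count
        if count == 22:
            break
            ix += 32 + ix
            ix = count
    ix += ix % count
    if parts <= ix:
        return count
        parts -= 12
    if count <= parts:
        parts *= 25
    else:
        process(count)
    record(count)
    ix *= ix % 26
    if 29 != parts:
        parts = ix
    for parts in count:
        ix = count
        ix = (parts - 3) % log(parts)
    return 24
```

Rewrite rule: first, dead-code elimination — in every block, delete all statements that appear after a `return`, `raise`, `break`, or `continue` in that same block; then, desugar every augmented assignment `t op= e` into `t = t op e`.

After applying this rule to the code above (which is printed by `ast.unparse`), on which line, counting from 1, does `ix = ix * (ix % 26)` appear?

Transformed code:
def adj(parts, count, ix):
    parts = count * 11 * (parts * 6)
    for total in count:
        ix = ix * (parts // count)
        if count == 22:
            break
    ix = ix + ix % count
    if parts <= ix:
        return count
    if count <= parts:
        parts = parts * 25
    else:
        process(count)
    record(count)
    ix = ix * (ix % 26)
    if 29 != parts:
        parts = ix
    for parts in count:
        ix = count
        ix = (parts - 3) % log(parts)
    return 24

15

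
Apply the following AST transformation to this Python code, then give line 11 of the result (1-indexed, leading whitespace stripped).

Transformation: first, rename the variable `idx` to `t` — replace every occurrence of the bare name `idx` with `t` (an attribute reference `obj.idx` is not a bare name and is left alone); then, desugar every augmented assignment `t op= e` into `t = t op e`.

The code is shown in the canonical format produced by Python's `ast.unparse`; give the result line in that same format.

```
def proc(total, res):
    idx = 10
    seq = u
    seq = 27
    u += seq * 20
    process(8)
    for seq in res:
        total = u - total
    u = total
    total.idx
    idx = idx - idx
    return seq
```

Transformed code:
def proc(total, res):
    t = 10
    seq = u
    seq = 27
    u = u + seq * 20
    process(8)
    for seq in res:
        total = u - total
    u = total
    total.idx
    t = t - t
    return seq

t = t - t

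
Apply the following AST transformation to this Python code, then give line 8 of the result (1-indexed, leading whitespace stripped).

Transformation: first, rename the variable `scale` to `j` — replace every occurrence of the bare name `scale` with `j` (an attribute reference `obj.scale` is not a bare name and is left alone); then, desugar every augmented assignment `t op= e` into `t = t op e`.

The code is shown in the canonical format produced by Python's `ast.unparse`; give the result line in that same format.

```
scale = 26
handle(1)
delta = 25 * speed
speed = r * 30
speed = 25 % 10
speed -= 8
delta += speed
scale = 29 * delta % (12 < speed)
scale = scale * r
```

j = 29 * delta % (12 < speed)

Transformed code:
j = 26
handle(1)
delta = 25 * speed
speed = r * 30
speed = 25 % 10
speed = speed - 8
delta = delta + speed
j = 29 * delta % (12 < speed)
j = j * r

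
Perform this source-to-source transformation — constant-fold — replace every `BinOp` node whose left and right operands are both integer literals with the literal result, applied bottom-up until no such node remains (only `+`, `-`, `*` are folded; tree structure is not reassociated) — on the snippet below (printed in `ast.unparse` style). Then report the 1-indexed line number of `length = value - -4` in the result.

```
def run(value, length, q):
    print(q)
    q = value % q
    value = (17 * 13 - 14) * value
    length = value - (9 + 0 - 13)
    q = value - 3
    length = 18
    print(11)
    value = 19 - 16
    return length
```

5

Transformed code:
def run(value, length, q):
    print(q)
    q = value % q
    value = 207 * value
    length = value - -4
    q = value - 3
    length = 18
    print(11)
    value = 3
    return length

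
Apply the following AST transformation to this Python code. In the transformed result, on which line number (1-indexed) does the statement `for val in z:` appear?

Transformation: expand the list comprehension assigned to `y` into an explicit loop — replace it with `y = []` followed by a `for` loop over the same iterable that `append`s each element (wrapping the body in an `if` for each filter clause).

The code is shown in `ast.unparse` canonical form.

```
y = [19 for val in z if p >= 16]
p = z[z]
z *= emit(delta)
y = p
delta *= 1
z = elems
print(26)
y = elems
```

Transformed code:
y = []
for val in z:
    if p >= 16:
        y.append(19)
p = z[z]
z *= emit(delta)
y = p
delta *= 1
z = elems
print(26)
y = elems

2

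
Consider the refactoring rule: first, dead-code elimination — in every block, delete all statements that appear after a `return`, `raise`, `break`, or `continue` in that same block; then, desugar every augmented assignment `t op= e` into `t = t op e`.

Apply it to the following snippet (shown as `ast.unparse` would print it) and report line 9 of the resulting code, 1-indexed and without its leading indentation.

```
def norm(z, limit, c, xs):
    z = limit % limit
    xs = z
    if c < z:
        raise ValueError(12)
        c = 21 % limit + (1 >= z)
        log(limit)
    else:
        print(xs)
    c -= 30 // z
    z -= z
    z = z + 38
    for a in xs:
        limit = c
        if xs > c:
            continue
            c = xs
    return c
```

z = z - z

Transformed code:
def norm(z, limit, c, xs):
    z = limit % limit
    xs = z
    if c < z:
        raise ValueError(12)
    else:
        print(xs)
    c = c - 30 // z
    z = z - z
    z = z + 38
    for a in xs:
        limit = c
        if xs > c:
            continue
    return c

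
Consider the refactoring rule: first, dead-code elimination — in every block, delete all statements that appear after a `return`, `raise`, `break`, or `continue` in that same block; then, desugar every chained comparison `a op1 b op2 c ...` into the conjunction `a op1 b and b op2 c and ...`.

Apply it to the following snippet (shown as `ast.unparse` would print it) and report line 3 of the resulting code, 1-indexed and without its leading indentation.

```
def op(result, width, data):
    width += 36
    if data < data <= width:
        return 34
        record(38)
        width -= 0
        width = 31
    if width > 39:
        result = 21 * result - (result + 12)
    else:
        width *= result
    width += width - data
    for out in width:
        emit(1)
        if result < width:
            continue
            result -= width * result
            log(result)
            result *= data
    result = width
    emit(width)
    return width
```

Transformed code:
def op(result, width, data):
    width += 36
    if data < data and data <= width:
        return 34
    if width > 39:
        result = 21 * result - (result + 12)
    else:
        width *= result
    width += width - data
    for out in width:
        emit(1)
        if result < width:
            continue
    result = width
    emit(width)
    return width

if data < data and data <= width:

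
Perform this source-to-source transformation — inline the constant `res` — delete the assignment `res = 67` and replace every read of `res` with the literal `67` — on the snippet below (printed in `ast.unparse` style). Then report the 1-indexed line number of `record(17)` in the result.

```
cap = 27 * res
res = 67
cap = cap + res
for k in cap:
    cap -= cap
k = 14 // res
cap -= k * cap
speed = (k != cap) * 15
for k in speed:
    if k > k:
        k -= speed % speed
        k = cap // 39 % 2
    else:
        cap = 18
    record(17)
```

Transformed code:
cap = 27 * 67
cap = cap + 67
for k in cap:
    cap -= cap
k = 14 // 67
cap -= k * cap
speed = (k != cap) * 15
for k in speed:
    if k > k:
        k -= speed % speed
        k = cap // 39 % 2
    else:
        cap = 18
    record(17)

14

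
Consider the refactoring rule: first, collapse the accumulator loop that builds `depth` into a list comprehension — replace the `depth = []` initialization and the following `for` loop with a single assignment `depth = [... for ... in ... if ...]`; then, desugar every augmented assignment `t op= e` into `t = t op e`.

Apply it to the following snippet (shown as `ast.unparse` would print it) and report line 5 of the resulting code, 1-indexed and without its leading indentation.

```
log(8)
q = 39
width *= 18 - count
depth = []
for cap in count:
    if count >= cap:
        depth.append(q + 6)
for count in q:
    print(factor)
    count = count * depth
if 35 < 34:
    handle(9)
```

for count in q:

Transformed code:
log(8)
q = 39
width = width * (18 - count)
depth = [q + 6 for cap in count if count >= cap]
for count in q:
    print(factor)
    count = count * depth
if 35 < 34:
    handle(9)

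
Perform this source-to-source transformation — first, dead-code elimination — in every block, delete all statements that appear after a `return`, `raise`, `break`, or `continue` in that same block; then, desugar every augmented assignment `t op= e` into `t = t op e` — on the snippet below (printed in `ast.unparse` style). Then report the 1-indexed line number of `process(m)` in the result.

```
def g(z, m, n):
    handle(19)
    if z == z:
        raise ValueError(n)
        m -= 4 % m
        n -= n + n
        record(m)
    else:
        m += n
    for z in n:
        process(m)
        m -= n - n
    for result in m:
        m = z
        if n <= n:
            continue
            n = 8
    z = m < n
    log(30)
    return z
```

Transformed code:
def g(z, m, n):
    handle(19)
    if z == z:
        raise ValueError(n)
    else:
        m = m + n
    for z in n:
        process(m)
        m = m - (n - n)
    for result in m:
        m = z
        if n <= n:
            continue
    z = m < n
    log(30)
    return z

8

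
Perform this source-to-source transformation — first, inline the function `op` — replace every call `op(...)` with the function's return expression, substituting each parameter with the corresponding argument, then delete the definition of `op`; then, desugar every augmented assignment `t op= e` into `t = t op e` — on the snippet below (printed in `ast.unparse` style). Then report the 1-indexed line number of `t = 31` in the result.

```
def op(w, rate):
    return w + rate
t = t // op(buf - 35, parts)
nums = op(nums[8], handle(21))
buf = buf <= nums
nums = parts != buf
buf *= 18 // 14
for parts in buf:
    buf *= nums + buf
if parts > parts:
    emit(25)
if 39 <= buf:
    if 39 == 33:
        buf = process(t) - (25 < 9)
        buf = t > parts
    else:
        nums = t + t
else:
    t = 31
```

17

Transformed code:
t = t // (buf - 35 + parts)
nums = nums[8] + handle(21)
buf = buf <= nums
nums = parts != buf
buf = buf * (18 // 14)
for parts in buf:
    buf = buf * (nums + buf)
if parts > parts:
    emit(25)
if 39 <= buf:
    if 39 == 33:
        buf = process(t) - (25 < 9)
        buf = t > parts
    else:
        nums = t + t
else:
    t = 31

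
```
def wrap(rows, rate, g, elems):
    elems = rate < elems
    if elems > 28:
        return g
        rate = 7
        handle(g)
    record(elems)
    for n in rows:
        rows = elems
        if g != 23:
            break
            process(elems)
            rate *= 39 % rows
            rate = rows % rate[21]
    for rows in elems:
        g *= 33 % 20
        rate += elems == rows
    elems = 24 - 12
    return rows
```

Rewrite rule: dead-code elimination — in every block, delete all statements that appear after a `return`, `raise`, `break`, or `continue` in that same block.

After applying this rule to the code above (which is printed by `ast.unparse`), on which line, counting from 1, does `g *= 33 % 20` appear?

Transformed code:
def wrap(rows, rate, g, elems):
    elems = rate < elems
    if elems > 28:
        return g
    record(elems)
    for n in rows:
        rows = elems
        if g != 23:
            break
    for rows in elems:
        g *= 33 % 20
        rate += elems == rows
    elems = 24 - 12
    return rows

11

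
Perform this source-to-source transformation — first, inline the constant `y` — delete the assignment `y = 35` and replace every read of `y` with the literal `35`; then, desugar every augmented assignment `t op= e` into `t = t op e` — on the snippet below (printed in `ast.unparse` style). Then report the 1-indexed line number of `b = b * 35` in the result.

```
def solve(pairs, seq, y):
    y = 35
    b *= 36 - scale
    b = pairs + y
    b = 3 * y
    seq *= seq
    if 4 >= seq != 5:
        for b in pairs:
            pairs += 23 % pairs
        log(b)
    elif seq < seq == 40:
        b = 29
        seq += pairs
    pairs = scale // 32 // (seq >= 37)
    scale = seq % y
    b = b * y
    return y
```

Transformed code:
def solve(pairs, seq, y):
    b = b * (36 - scale)
    b = pairs + 35
    b = 3 * 35
    seq = seq * seq
    if 4 >= seq != 5:
        for b in pairs:
            pairs = pairs + 23 % pairs
        log(b)
    elif seq < seq == 40:
        b = 29
        seq = seq + pairs
    pairs = scale // 32 // (seq >= 37)
    scale = seq % 35
    b = b * 35
    return 35

15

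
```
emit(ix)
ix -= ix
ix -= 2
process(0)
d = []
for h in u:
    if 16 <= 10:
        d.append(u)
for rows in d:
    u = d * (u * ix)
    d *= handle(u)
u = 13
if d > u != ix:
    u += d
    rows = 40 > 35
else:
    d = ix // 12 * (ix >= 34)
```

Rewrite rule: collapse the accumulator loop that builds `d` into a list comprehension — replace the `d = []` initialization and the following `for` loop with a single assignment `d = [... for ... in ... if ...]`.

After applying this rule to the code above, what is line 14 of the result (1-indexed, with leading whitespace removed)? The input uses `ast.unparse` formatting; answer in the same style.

Transformed code:
emit(ix)
ix -= ix
ix -= 2
process(0)
d = [u for h in u if 16 <= 10]
for rows in d:
    u = d * (u * ix)
    d *= handle(u)
u = 13
if d > u != ix:
    u += d
    rows = 40 > 35
else:
    d = ix // 12 * (ix >= 34)

d = ix // 12 * (ix >= 34)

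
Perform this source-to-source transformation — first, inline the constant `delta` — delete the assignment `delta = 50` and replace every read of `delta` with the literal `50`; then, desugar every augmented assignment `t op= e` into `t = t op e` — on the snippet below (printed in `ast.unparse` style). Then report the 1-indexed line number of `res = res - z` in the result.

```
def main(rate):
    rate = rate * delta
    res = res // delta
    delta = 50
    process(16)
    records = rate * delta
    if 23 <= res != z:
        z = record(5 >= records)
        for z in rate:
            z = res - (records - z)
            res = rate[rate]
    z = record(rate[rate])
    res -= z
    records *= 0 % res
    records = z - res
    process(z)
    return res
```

Transformed code:
def main(rate):
    rate = rate * 50
    res = res // 50
    process(16)
    records = rate * 50
    if 23 <= res != z:
        z = record(5 >= records)
        for z in rate:
            z = res - (records - z)
            res = rate[rate]
    z = record(rate[rate])
    res = res - z
    records = records * (0 % res)
    records = z - res
    process(z)
    return res

12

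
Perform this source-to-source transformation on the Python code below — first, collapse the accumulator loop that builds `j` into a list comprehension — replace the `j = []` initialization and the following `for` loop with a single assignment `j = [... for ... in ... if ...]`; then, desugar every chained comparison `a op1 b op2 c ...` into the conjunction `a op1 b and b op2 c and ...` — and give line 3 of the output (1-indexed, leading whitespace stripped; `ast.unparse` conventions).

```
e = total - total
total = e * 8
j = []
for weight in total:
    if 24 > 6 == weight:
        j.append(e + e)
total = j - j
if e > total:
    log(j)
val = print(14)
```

j = [e + e for weight in total if 24 > 6 and 6 == weight]

Transformed code:
e = total - total
total = e * 8
j = [e + e for weight in total if 24 > 6 and 6 == weight]
total = j - j
if e > total:
    log(j)
val = print(14)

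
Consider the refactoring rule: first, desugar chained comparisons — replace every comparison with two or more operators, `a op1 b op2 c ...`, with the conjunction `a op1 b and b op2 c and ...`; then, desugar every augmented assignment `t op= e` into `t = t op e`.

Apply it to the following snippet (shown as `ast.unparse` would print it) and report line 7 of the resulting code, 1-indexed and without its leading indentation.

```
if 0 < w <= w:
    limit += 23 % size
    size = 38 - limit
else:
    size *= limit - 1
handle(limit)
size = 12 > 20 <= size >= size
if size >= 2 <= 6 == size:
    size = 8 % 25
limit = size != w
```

Transformed code:
if 0 < w and w <= w:
    limit = limit + 23 % size
    size = 38 - limit
else:
    size = size * (limit - 1)
handle(limit)
size = 12 > 20 and 20 <= size and (size >= size)
if size >= 2 and 2 <= 6 and (6 == size):
    size = 8 % 25
limit = size != w

size = 12 > 20 and 20 <= size and (size >= size)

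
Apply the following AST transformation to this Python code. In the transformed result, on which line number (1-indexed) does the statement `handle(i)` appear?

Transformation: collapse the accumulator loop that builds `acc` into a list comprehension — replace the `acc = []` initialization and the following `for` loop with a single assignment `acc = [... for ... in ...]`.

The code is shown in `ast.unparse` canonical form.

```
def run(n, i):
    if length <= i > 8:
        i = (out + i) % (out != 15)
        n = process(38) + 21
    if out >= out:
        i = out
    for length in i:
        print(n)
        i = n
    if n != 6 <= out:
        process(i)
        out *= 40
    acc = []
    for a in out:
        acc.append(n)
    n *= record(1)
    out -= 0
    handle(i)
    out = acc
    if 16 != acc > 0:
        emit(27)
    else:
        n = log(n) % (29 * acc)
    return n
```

16

Transformed code:
def run(n, i):
    if length <= i > 8:
        i = (out + i) % (out != 15)
        n = process(38) + 21
    if out >= out:
        i = out
    for length in i:
        print(n)
        i = n
    if n != 6 <= out:
        process(i)
        out *= 40
    acc = [n for a in out]
    n *= record(1)
    out -= 0
    handle(i)
    out = acc
    if 16 != acc > 0:
        emit(27)
    else:
        n = log(n) % (29 * acc)
    return n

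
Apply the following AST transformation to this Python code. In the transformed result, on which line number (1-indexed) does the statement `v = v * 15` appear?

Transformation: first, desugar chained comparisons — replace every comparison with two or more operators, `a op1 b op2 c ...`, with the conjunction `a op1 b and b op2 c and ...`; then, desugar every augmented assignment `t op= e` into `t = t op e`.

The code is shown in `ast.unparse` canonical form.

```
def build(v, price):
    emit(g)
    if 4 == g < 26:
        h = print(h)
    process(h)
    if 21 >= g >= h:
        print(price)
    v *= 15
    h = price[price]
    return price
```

8

Transformed code:
def build(v, price):
    emit(g)
    if 4 == g and g < 26:
        h = print(h)
    process(h)
    if 21 >= g and g >= h:
        print(price)
    v = v * 15
    h = price[price]
    return price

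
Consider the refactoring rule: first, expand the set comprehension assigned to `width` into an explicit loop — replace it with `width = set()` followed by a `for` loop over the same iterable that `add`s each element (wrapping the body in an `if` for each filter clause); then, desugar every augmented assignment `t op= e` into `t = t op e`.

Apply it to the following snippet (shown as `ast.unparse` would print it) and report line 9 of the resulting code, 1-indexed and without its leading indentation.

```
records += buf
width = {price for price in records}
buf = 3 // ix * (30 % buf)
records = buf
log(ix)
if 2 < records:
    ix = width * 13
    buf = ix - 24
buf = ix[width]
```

ix = width * 13

Transformed code:
records = records + buf
width = set()
for price in records:
    width.add(price)
buf = 3 // ix * (30 % buf)
records = buf
log(ix)
if 2 < records:
    ix = width * 13
    buf = ix - 24
buf = ix[width]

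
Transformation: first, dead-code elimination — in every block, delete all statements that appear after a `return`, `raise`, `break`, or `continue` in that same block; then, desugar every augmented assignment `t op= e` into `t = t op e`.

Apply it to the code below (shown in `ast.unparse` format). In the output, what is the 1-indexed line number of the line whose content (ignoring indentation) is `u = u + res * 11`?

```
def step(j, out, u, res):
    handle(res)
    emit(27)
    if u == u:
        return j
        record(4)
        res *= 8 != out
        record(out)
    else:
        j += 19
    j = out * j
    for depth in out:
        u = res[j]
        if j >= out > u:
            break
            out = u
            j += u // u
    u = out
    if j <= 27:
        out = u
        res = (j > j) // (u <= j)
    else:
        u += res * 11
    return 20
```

Transformed code:
def step(j, out, u, res):
    handle(res)
    emit(27)
    if u == u:
        return j
    else:
        j = j + 19
    j = out * j
    for depth in out:
        u = res[j]
        if j >= out > u:
            break
    u = out
    if j <= 27:
        out = u
        res = (j > j) // (u <= j)
    else:
        u = u + res * 11
    return 20

18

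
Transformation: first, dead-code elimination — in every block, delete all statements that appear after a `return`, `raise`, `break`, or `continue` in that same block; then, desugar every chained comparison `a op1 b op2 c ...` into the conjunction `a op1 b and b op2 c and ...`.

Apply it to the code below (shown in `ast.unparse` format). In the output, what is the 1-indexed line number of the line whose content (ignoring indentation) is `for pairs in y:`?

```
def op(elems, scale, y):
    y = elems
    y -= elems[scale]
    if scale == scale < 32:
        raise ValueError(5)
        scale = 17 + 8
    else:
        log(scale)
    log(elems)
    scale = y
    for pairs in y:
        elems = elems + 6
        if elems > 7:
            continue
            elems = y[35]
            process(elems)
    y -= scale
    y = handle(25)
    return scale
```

10

Transformed code:
def op(elems, scale, y):
    y = elems
    y -= elems[scale]
    if scale == scale and scale < 32:
        raise ValueError(5)
    else:
        log(scale)
    log(elems)
    scale = y
    for pairs in y:
        elems = elems + 6
        if elems > 7:
            continue
    y -= scale
    y = handle(25)
    return scale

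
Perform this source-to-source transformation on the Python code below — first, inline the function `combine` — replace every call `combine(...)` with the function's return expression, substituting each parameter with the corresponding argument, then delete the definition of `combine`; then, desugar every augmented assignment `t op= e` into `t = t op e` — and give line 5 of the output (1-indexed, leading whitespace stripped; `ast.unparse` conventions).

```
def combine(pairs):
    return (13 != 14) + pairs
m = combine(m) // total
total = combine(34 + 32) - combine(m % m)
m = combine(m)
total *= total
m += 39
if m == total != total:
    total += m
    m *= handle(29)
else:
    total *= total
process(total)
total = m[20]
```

m = m + 39

Transformed code:
m = ((13 != 14) + m) // total
total = (13 != 14) + (34 + 32) - ((13 != 14) + m % m)
m = (13 != 14) + m
total = total * total
m = m + 39
if m == total != total:
    total = total + m
    m = m * handle(29)
else:
    total = total * total
process(total)
total = m[20]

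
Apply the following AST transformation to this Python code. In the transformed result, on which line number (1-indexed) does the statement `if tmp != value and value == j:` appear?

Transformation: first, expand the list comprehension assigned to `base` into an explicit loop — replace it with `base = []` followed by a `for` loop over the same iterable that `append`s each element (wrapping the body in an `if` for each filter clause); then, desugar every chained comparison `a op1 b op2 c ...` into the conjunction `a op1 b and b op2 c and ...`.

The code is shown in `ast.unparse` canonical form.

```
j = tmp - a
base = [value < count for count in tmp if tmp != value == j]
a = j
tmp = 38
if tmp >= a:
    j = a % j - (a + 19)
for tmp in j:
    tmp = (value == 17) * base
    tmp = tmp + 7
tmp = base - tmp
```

Transformed code:
j = tmp - a
base = []
for count in tmp:
    if tmp != value and value == j:
        base.append(value < count)
a = j
tmp = 38
if tmp >= a:
    j = a % j - (a + 19)
for tmp in j:
    tmp = (value == 17) * base
    tmp = tmp + 7
tmp = base - tmp

4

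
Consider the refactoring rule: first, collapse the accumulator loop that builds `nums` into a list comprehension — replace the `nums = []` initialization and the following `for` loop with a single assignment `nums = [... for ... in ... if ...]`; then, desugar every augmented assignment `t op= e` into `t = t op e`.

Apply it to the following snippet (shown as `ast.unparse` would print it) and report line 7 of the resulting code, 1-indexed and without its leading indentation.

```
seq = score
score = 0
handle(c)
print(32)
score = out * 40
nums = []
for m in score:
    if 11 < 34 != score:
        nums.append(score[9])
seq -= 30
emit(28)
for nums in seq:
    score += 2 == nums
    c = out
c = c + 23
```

Transformed code:
seq = score
score = 0
handle(c)
print(32)
score = out * 40
nums = [score[9] for m in score if 11 < 34 != score]
seq = seq - 30
emit(28)
for nums in seq:
    score = score + (2 == nums)
    c = out
c = c + 23

seq = seq - 30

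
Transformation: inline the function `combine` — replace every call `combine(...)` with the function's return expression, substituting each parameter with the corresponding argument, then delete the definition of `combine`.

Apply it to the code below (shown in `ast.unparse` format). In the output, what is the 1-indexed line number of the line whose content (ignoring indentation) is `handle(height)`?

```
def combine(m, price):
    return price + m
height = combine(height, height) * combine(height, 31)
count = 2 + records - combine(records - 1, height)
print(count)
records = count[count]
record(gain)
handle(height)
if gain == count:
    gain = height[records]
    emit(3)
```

Transformed code:
height = (height + height) * (31 + height)
count = 2 + records - (height + (records - 1))
print(count)
records = count[count]
record(gain)
handle(height)
if gain == count:
    gain = height[records]
    emit(3)

6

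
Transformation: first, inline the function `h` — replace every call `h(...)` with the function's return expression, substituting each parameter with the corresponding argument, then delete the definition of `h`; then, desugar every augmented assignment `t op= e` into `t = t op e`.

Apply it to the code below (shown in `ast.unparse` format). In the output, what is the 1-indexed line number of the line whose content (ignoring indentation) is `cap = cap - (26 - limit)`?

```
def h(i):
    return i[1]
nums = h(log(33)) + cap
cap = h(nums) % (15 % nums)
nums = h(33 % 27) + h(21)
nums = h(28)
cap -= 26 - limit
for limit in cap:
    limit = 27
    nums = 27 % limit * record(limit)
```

5

Transformed code:
nums = log(33)[1] + cap
cap = nums[1] % (15 % nums)
nums = (33 % 27)[1] + 21[1]
nums = 28[1]
cap = cap - (26 - limit)
for limit in cap:
    limit = 27
    nums = 27 % limit * record(limit)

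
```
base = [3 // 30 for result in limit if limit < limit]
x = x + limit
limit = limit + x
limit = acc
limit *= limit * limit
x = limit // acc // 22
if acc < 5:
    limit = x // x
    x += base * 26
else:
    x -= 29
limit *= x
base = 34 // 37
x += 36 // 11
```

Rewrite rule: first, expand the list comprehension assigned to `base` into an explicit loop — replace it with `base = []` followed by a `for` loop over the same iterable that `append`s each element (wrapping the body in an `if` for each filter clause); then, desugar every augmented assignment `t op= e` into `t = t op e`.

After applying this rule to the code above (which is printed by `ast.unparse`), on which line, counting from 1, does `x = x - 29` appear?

Transformed code:
base = []
for result in limit:
    if limit < limit:
        base.append(3 // 30)
x = x + limit
limit = limit + x
limit = acc
limit = limit * (limit * limit)
x = limit // acc // 22
if acc < 5:
    limit = x // x
    x = x + base * 26
else:
    x = x - 29
limit = limit * x
base = 34 // 37
x = x + 36 // 11

14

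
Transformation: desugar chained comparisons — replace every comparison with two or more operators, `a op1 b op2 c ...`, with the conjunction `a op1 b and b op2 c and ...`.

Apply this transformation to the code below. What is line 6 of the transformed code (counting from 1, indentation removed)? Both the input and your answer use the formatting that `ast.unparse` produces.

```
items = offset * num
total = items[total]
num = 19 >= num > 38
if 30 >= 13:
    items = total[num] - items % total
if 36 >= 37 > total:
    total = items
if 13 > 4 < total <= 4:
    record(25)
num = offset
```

Transformed code:
items = offset * num
total = items[total]
num = 19 >= num and num > 38
if 30 >= 13:
    items = total[num] - items % total
if 36 >= 37 and 37 > total:
    total = items
if 13 > 4 and 4 < total and (total <= 4):
    record(25)
num = offset

if 36 >= 37 and 37 > total:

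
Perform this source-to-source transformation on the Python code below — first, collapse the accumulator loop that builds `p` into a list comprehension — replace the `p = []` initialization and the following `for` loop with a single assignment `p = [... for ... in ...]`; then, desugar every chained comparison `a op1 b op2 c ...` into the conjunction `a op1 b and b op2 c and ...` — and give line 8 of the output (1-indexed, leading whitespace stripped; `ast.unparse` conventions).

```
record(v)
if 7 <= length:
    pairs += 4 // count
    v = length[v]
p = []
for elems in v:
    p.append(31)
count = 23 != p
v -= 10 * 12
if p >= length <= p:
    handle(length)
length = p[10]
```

Transformed code:
record(v)
if 7 <= length:
    pairs += 4 // count
    v = length[v]
p = [31 for elems in v]
count = 23 != p
v -= 10 * 12
if p >= length and length <= p:
    handle(length)
length = p[10]

if p >= length and length <= p:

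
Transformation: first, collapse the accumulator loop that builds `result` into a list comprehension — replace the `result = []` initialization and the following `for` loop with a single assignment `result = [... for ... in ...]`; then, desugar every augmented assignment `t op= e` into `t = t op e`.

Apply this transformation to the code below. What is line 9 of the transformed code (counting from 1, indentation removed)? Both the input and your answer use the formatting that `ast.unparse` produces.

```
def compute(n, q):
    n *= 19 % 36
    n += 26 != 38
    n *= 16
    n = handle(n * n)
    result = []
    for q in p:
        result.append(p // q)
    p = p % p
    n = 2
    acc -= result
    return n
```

Transformed code:
def compute(n, q):
    n = n * (19 % 36)
    n = n + (26 != 38)
    n = n * 16
    n = handle(n * n)
    result = [p // q for q in p]
    p = p % p
    n = 2
    acc = acc - result
    return n

acc = acc - result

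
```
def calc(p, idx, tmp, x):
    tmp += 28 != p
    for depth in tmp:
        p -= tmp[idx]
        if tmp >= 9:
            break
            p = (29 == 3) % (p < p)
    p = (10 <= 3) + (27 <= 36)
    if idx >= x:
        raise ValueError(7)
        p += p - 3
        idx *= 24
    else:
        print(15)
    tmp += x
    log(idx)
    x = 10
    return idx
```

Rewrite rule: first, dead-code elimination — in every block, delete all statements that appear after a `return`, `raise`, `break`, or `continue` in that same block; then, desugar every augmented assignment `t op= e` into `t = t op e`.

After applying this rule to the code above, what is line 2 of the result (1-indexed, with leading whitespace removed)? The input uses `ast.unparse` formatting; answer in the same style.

Transformed code:
def calc(p, idx, tmp, x):
    tmp = tmp + (28 != p)
    for depth in tmp:
        p = p - tmp[idx]
        if tmp >= 9:
            break
    p = (10 <= 3) + (27 <= 36)
    if idx >= x:
        raise ValueError(7)
    else:
        print(15)
    tmp = tmp + x
    log(idx)
    x = 10
    return idx

tmp = tmp + (28 != p)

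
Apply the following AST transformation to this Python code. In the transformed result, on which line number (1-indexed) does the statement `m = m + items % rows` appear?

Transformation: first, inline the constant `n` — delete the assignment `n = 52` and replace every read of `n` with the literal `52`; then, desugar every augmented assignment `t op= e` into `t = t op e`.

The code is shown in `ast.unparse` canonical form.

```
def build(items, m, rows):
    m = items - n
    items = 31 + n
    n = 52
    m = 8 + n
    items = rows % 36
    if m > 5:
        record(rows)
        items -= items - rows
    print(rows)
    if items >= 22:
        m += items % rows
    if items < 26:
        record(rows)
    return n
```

11

Transformed code:
def build(items, m, rows):
    m = items - 52
    items = 31 + 52
    m = 8 + 52
    items = rows % 36
    if m > 5:
        record(rows)
        items = items - (items - rows)
    print(rows)
    if items >= 22:
        m = m + items % rows
    if items < 26:
        record(rows)
    return 52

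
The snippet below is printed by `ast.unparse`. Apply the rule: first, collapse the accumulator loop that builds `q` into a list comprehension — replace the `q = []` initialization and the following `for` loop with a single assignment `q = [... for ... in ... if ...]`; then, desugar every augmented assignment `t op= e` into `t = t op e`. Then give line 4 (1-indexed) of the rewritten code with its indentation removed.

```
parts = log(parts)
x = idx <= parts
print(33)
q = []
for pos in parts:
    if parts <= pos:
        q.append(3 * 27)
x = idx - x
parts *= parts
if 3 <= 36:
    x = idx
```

q = [3 * 27 for pos in parts if parts <= pos]

Transformed code:
parts = log(parts)
x = idx <= parts
print(33)
q = [3 * 27 for pos in parts if parts <= pos]
x = idx - x
parts = parts * parts
if 3 <= 36:
    x = idx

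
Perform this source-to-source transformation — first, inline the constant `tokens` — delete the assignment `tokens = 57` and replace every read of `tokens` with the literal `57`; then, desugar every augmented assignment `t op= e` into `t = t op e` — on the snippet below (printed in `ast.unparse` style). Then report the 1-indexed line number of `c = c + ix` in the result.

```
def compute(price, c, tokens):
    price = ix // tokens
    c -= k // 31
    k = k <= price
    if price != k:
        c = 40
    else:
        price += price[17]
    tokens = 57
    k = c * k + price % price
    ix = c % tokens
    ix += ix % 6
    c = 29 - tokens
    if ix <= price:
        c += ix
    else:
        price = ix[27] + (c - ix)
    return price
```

Transformed code:
def compute(price, c, tokens):
    price = ix // 57
    c = c - k // 31
    k = k <= price
    if price != k:
        c = 40
    else:
        price = price + price[17]
    k = c * k + price % price
    ix = c % 57
    ix = ix + ix % 6
    c = 29 - 57
    if ix <= price:
        c = c + ix
    else:
        price = ix[27] + (c - ix)
    return price

14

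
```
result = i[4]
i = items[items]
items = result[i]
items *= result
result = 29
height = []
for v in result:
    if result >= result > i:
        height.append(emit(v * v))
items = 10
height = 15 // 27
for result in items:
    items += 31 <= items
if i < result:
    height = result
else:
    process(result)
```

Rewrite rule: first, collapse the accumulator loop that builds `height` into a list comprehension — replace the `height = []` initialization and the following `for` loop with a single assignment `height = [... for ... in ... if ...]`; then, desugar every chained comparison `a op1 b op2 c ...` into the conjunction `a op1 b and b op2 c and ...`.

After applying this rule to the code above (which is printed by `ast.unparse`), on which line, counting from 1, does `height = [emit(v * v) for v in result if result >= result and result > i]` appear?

6

Transformed code:
result = i[4]
i = items[items]
items = result[i]
items *= result
result = 29
height = [emit(v * v) for v in result if result >= result and result > i]
items = 10
height = 15 // 27
for result in items:
    items += 31 <= items
if i < result:
    height = result
else:
    process(result)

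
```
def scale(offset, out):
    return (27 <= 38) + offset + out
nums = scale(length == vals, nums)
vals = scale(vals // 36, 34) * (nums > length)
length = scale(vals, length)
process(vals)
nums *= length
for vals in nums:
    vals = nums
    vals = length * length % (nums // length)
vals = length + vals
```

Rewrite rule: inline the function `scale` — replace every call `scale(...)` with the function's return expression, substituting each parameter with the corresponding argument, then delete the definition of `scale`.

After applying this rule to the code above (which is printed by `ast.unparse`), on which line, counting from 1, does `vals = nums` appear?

7

Transformed code:
nums = (27 <= 38) + (length == vals) + nums
vals = ((27 <= 38) + vals // 36 + 34) * (nums > length)
length = (27 <= 38) + vals + length
process(vals)
nums *= length
for vals in nums:
    vals = nums
    vals = length * length % (nums // length)
vals = length + vals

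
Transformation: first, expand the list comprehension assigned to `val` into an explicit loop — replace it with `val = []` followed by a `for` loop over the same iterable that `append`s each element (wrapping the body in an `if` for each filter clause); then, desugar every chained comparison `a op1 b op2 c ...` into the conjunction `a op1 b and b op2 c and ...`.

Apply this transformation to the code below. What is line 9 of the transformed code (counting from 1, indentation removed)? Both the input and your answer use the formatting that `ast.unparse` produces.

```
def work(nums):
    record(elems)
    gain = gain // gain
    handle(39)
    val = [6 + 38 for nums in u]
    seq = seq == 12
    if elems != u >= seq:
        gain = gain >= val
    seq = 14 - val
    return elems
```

Transformed code:
def work(nums):
    record(elems)
    gain = gain // gain
    handle(39)
    val = []
    for nums in u:
        val.append(6 + 38)
    seq = seq == 12
    if elems != u and u >= seq:
        gain = gain >= val
    seq = 14 - val
    return elems

if elems != u and u >= seq:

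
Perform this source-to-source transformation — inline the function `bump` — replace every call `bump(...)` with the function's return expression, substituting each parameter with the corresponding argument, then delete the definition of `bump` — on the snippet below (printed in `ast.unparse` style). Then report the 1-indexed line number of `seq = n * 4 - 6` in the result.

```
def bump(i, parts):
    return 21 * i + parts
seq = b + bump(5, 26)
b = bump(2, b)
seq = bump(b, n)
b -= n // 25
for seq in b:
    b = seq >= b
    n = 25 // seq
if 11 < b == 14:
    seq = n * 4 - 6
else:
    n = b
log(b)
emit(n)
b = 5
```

9

Transformed code:
seq = b + (21 * 5 + 26)
b = 21 * 2 + b
seq = 21 * b + n
b -= n // 25
for seq in b:
    b = seq >= b
    n = 25 // seq
if 11 < b == 14:
    seq = n * 4 - 6
else:
    n = b
log(b)
emit(n)
b = 5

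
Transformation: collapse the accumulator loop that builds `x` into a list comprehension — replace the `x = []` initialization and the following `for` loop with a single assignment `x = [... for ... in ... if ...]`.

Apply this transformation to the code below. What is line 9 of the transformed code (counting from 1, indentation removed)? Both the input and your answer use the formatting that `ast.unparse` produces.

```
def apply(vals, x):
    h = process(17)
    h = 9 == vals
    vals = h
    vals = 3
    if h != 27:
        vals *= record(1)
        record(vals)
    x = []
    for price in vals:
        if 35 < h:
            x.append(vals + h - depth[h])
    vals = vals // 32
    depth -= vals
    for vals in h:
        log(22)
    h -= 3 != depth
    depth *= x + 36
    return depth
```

x = [vals + h - depth[h] for price in vals if 35 < h]

Transformed code:
def apply(vals, x):
    h = process(17)
    h = 9 == vals
    vals = h
    vals = 3
    if h != 27:
        vals *= record(1)
        record(vals)
    x = [vals + h - depth[h] for price in vals if 35 < h]
    vals = vals // 32
    depth -= vals
    for vals in h:
        log(22)
    h -= 3 != depth
    depth *= x + 36
    return depth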